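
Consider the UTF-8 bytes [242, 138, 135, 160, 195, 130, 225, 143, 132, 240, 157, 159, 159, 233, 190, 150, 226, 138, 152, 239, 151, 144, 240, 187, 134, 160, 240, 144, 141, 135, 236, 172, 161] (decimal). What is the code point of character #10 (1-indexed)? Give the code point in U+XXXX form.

Offset 0: leading byte 0xF2 = 11110010 → 4-byte char #1 = F2 8A 87 A0.
Offset 4: leading byte 0xC3 = 11000011 → 2-byte char #2 = C3 82.
Offset 6: leading byte 0xE1 = 11100001 → 3-byte char #3 = E1 8F 84.
Offset 9: leading byte 0xF0 = 11110000 → 4-byte char #4 = F0 9D 9F 9F.
Offset 13: leading byte 0xE9 = 11101001 → 3-byte char #5 = E9 BE 96.
Offset 16: leading byte 0xE2 = 11100010 → 3-byte char #6 = E2 8A 98.
Offset 19: leading byte 0xEF = 11101111 → 3-byte char #7 = EF 97 90.
Offset 22: leading byte 0xF0 = 11110000 → 4-byte char #8 = F0 BB 86 A0.
Offset 26: leading byte 0xF0 = 11110000 → 4-byte char #9 = F0 90 8D 87.
Offset 30: leading byte 0xEC = 11101100 → 3-byte char #10 = EC AC A1.
Leading byte 0xEC = 11101100 matches 1110xxxx → 3-byte sequence.
Byte 1: 0xEC = 11101100, payload 1100 (4 bits).
Byte 2: 0xAC = 10101100 (10xxxxxx ✓), payload 101100.
Byte 3: 0xA1 = 10100001 (10xxxxxx ✓), payload 100001.
Concatenate: 1100101100100001 = 0xCB21 (16 bits → U+CB21).

U+CB21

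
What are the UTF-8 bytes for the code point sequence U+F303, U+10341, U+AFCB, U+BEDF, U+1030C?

EF 8C 83 F0 90 8D 81 EA BF 8B EB BB 9F F0 90 8C 8C

U+F303: 3-byte form → EF 8C 83.
U+10341: 4-byte form → F0 90 8D 81.
U+AFCB: 3-byte form → EA BF 8B.
U+BEDF: 3-byte form → EB BB 9F.
U+1030C: 4-byte form → F0 90 8C 8C.
Concatenated (17 bytes): EF 8C 83 F0 90 8D 81 EA BF 8B EB BB 9F F0 90 8C 8C.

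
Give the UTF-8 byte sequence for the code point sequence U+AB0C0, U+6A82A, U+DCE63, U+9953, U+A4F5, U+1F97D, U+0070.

U+AB0C0: 4-byte form → F2 AB 83 80.
U+6A82A: 4-byte form → F1 AA A0 AA.
U+DCE63: 4-byte form → F3 9C B9 A3.
U+9953: 3-byte form → E9 A5 93.
U+A4F5: 3-byte form → EA 93 B5.
U+1F97D: 4-byte form → F0 9F A5 BD.
U+0070: 1-byte form → 70.
Concatenated (23 bytes): F2 AB 83 80 F1 AA A0 AA F3 9C B9 A3 E9 A5 93 EA 93 B5 F0 9F A5 BD 70.

F2 AB 83 80 F1 AA A0 AA F3 9C B9 A3 E9 A5 93 EA 93 B5 F0 9F A5 BD 70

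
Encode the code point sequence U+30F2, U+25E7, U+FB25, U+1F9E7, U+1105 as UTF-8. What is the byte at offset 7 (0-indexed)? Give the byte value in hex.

U+30F2 → 3-byte form E3 83 B2 at offsets 0–2.
U+25E7 → 3-byte form E2 97 A7 at offsets 3–5.
U+FB25 → 3-byte form EF AC A5 at offsets 6–8.
Offset 7 falls in char 3's range; it's byte 2 of EF AC A5 = 0xAC.

0xAC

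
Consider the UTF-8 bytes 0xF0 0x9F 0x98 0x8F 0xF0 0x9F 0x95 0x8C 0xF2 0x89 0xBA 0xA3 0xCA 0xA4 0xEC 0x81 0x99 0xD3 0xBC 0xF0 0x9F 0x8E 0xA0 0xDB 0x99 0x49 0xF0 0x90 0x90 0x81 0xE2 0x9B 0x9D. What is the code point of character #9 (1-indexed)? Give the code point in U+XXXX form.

U+0049

Offset 0: leading byte 0xF0 = 11110000 → 4-byte char #1 = F0 9F 98 8F.
Offset 4: leading byte 0xF0 = 11110000 → 4-byte char #2 = F0 9F 95 8C.
Offset 8: leading byte 0xF2 = 11110010 → 4-byte char #3 = F2 89 BA A3.
Offset 12: leading byte 0xCA = 11001010 → 2-byte char #4 = CA A4.
Offset 14: leading byte 0xEC = 11101100 → 3-byte char #5 = EC 81 99.
Offset 17: leading byte 0xD3 = 11010011 → 2-byte char #6 = D3 BC.
Offset 19: leading byte 0xF0 = 11110000 → 4-byte char #7 = F0 9F 8E A0.
Offset 23: leading byte 0xDB = 11011011 → 2-byte char #8 = DB 99.
Offset 25: leading byte 0x49 = 01001001 → 1-byte char #9 = 49.
Leading byte 0x49 = 01001001 matches 0xxxxxxx → 1-byte sequence.
Byte 1: 0x49 = 01001001, payload 1001001 (7 bits).
Concatenate: 1001001 = 0x49 (7 bits → U+0049).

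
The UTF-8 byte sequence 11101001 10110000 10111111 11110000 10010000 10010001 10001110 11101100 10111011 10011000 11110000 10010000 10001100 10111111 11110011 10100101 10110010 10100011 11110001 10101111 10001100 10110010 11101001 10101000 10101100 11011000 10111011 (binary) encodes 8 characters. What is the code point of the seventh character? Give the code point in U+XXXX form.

Offset 0: leading byte 0xE9 = 11101001 → 3-byte char #1 = E9 B0 BF.
Offset 3: leading byte 0xF0 = 11110000 → 4-byte char #2 = F0 90 91 8E.
Offset 7: leading byte 0xEC = 11101100 → 3-byte char #3 = EC BB 98.
Offset 10: leading byte 0xF0 = 11110000 → 4-byte char #4 = F0 90 8C BF.
Offset 14: leading byte 0xF3 = 11110011 → 4-byte char #5 = F3 A5 B2 A3.
Offset 18: leading byte 0xF1 = 11110001 → 4-byte char #6 = F1 AF 8C B2.
Offset 22: leading byte 0xE9 = 11101001 → 3-byte char #7 = E9 A8 AC.
Leading byte 0xE9 = 11101001 matches 1110xxxx → 3-byte sequence.
Byte 1: 0xE9 = 11101001, payload 1001 (4 bits).
Byte 2: 0xA8 = 10101000 (10xxxxxx ✓), payload 101000.
Byte 3: 0xAC = 10101100 (10xxxxxx ✓), payload 101100.
Concatenate: 1001101000101100 = 0x9A2C (16 bits → U+9A2C).

U+9A2C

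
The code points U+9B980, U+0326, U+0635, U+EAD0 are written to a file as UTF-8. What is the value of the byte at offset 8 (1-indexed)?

1-indexed offset 8 is 0-indexed offset 7.
U+9B980 → 4-byte form F2 9B A6 80 at offsets 0–3.
U+0326 → 2-byte form CC A6 at offsets 4–5.
U+0635 → 2-byte form D8 B5 at offsets 6–7.
Offset 7 falls in char 3's range; it's byte 2 of D8 B5 = 0xB5.

0xB5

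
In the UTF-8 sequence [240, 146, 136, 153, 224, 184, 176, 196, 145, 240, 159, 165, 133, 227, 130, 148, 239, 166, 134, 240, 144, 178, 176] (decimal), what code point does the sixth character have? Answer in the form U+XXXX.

U+F986

Offset 0: leading byte 0xF0 = 11110000 → 4-byte char #1 = F0 92 88 99.
Offset 4: leading byte 0xE0 = 11100000 → 3-byte char #2 = E0 B8 B0.
Offset 7: leading byte 0xC4 = 11000100 → 2-byte char #3 = C4 91.
Offset 9: leading byte 0xF0 = 11110000 → 4-byte char #4 = F0 9F A5 85.
Offset 13: leading byte 0xE3 = 11100011 → 3-byte char #5 = E3 82 94.
Offset 16: leading byte 0xEF = 11101111 → 3-byte char #6 = EF A6 86.
Leading byte 0xEF = 11101111 matches 1110xxxx → 3-byte sequence.
Byte 1: 0xEF = 11101111, payload 1111 (4 bits).
Byte 2: 0xA6 = 10100110 (10xxxxxx ✓), payload 100110.
Byte 3: 0x86 = 10000110 (10xxxxxx ✓), payload 000110.
Concatenate: 1111100110000110 = 0xF986 (16 bits → U+F986).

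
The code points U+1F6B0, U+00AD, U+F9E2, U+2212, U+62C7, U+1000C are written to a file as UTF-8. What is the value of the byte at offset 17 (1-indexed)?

0x90

1-indexed offset 17 is 0-indexed offset 16.
U+1F6B0 → 4-byte form F0 9F 9A B0 at offsets 0–3.
U+00AD → 2-byte form C2 AD at offsets 4–5.
U+F9E2 → 3-byte form EF A7 A2 at offsets 6–8.
U+2212 → 3-byte form E2 88 92 at offsets 9–11.
U+62C7 → 3-byte form E6 8B 87 at offsets 12–14.
U+1000C → 4-byte form F0 90 80 8C at offsets 15–18.
Offset 16 falls in char 6's range; it's byte 2 of F0 90 80 8C = 0x90.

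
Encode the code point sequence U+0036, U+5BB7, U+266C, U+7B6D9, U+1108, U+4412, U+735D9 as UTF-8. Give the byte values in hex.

U+0036: 1-byte form → 36.
U+5BB7: 3-byte form → E5 AE B7.
U+266C: 3-byte form → E2 99 AC.
U+7B6D9: 4-byte form → F1 BB 9B 99.
U+1108: 3-byte form → E1 84 88.
U+4412: 3-byte form → E4 90 92.
U+735D9: 4-byte form → F1 B3 97 99.
Concatenated (21 bytes): 36 E5 AE B7 E2 99 AC F1 BB 9B 99 E1 84 88 E4 90 92 F1 B3 97 99.

36 E5 AE B7 E2 99 AC F1 BB 9B 99 E1 84 88 E4 90 92 F1 B3 97 99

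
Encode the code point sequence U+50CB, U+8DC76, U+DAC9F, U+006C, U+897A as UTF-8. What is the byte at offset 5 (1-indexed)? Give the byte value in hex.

1-indexed offset 5 is 0-indexed offset 4.
U+50CB → 3-byte form E5 83 8B at offsets 0–2.
U+8DC76 → 4-byte form F2 8D B1 B6 at offsets 3–6.
Offset 4 falls in char 2's range; it's byte 2 of F2 8D B1 B6 = 0x8D.

0x8D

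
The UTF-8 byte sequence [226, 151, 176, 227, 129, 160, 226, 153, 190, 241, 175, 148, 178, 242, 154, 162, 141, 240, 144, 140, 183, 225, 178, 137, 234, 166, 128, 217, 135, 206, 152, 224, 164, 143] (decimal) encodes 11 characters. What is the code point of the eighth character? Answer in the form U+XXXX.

Offset 0: leading byte 0xE2 = 11100010 → 3-byte char #1 = E2 97 B0.
Offset 3: leading byte 0xE3 = 11100011 → 3-byte char #2 = E3 81 A0.
Offset 6: leading byte 0xE2 = 11100010 → 3-byte char #3 = E2 99 BE.
Offset 9: leading byte 0xF1 = 11110001 → 4-byte char #4 = F1 AF 94 B2.
Offset 13: leading byte 0xF2 = 11110010 → 4-byte char #5 = F2 9A A2 8D.
Offset 17: leading byte 0xF0 = 11110000 → 4-byte char #6 = F0 90 8C B7.
Offset 21: leading byte 0xE1 = 11100001 → 3-byte char #7 = E1 B2 89.
Offset 24: leading byte 0xEA = 11101010 → 3-byte char #8 = EA A6 80.
Leading byte 0xEA = 11101010 matches 1110xxxx → 3-byte sequence.
Byte 1: 0xEA = 11101010, payload 1010 (4 bits).
Byte 2: 0xA6 = 10100110 (10xxxxxx ✓), payload 100110.
Byte 3: 0x80 = 10000000 (10xxxxxx ✓), payload 000000.
Concatenate: 1010100110000000 = 0xA980 (16 bits → U+A980).

U+A980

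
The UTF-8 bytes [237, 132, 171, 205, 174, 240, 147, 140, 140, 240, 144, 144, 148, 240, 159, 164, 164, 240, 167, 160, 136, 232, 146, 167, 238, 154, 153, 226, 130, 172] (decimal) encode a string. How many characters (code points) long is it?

9

Byte at offset 0: 0xED = 11101101 → 3-byte char (#1). Advance 3.
Byte at offset 3: 0xCD = 11001101 → 2-byte char (#2). Advance 2.
Byte at offset 5: 0xF0 = 11110000 → 4-byte char (#3). Advance 4.
Byte at offset 9: 0xF0 = 11110000 → 4-byte char (#4). Advance 4.
Byte at offset 13: 0xF0 = 11110000 → 4-byte char (#5). Advance 4.
Byte at offset 17: 0xF0 = 11110000 → 4-byte char (#6). Advance 4.
Byte at offset 21: 0xE8 = 11101000 → 3-byte char (#7). Advance 3.
Byte at offset 24: 0xEE = 11101110 → 3-byte char (#8). Advance 3.
Byte at offset 27: 0xE2 = 11100010 → 3-byte char (#9). Advance 3.
Reached end at offset 30 after 9 code points.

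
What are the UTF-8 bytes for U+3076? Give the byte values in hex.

U+3076 = 0x3076 = 12406 decimal. In range U+0800–U+FFFF → 3-byte form: 1110xxxx 10xxxxxx 10xxxxxx.
Binary (16 bits): 0011000001110110.
Split 4+6+6: 0011 | 000001 | 110110.
Byte 1: 11100011 = 0xE3.
Byte 2: 10000001 = 0x81.
Byte 3: 10110110 = 0xB6.

E3 81 B6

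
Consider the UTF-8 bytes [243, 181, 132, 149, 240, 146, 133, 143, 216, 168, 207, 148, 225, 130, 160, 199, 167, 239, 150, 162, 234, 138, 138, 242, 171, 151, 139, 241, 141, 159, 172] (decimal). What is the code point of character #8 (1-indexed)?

U+A28A

Offset 0: leading byte 0xF3 = 11110011 → 4-byte char #1 = F3 B5 84 95.
Offset 4: leading byte 0xF0 = 11110000 → 4-byte char #2 = F0 92 85 8F.
Offset 8: leading byte 0xD8 = 11011000 → 2-byte char #3 = D8 A8.
Offset 10: leading byte 0xCF = 11001111 → 2-byte char #4 = CF 94.
Offset 12: leading byte 0xE1 = 11100001 → 3-byte char #5 = E1 82 A0.
Offset 15: leading byte 0xC7 = 11000111 → 2-byte char #6 = C7 A7.
Offset 17: leading byte 0xEF = 11101111 → 3-byte char #7 = EF 96 A2.
Offset 20: leading byte 0xEA = 11101010 → 3-byte char #8 = EA 8A 8A.
Leading byte 0xEA = 11101010 matches 1110xxxx → 3-byte sequence.
Byte 1: 0xEA = 11101010, payload 1010 (4 bits).
Byte 2: 0x8A = 10001010 (10xxxxxx ✓), payload 001010.
Byte 3: 0x8A = 10001010 (10xxxxxx ✓), payload 001010.
Concatenate: 1010001010001010 = 0xA28A (16 bits → U+A28A).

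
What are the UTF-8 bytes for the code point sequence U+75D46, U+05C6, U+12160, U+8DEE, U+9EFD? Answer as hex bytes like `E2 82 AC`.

U+75D46: 4-byte form → F1 B5 B5 86.
U+05C6: 2-byte form → D7 86.
U+12160: 4-byte form → F0 92 85 A0.
U+8DEE: 3-byte form → E8 B7 AE.
U+9EFD: 3-byte form → E9 BB BD.
Concatenated (16 bytes): F1 B5 B5 86 D7 86 F0 92 85 A0 E8 B7 AE E9 BB BD.

F1 B5 B5 86 D7 86 F0 92 85 A0 E8 B7 AE E9 BB BD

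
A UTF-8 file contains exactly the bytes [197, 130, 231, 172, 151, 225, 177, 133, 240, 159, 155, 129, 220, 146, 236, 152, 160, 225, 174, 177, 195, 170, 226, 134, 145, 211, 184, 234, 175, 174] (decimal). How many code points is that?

Byte at offset 0: 0xC5 = 11000101 → 2-byte char (#1). Advance 2.
Byte at offset 2: 0xE7 = 11100111 → 3-byte char (#2). Advance 3.
Byte at offset 5: 0xE1 = 11100001 → 3-byte char (#3). Advance 3.
Byte at offset 8: 0xF0 = 11110000 → 4-byte char (#4). Advance 4.
Byte at offset 12: 0xDC = 11011100 → 2-byte char (#5). Advance 2.
Byte at offset 14: 0xEC = 11101100 → 3-byte char (#6). Advance 3.
Byte at offset 17: 0xE1 = 11100001 → 3-byte char (#7). Advance 3.
Byte at offset 20: 0xC3 = 11000011 → 2-byte char (#8). Advance 2.
Byte at offset 22: 0xE2 = 11100010 → 3-byte char (#9). Advance 3.
Byte at offset 25: 0xD3 = 11010011 → 2-byte char (#10). Advance 2.
Byte at offset 27: 0xEA = 11101010 → 3-byte char (#11). Advance 3.
Reached end at offset 30 after 11 code points.

11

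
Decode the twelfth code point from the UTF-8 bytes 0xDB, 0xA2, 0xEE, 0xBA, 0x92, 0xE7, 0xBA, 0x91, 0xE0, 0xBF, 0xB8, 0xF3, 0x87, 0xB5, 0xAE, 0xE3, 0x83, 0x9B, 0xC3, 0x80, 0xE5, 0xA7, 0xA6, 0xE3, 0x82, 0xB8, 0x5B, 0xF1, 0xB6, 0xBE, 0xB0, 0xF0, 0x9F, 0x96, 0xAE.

Offset 0: leading byte 0xDB = 11011011 → 2-byte char #1 = DB A2.
Offset 2: leading byte 0xEE = 11101110 → 3-byte char #2 = EE BA 92.
Offset 5: leading byte 0xE7 = 11100111 → 3-byte char #3 = E7 BA 91.
Offset 8: leading byte 0xE0 = 11100000 → 3-byte char #4 = E0 BF B8.
Offset 11: leading byte 0xF3 = 11110011 → 4-byte char #5 = F3 87 B5 AE.
Offset 15: leading byte 0xE3 = 11100011 → 3-byte char #6 = E3 83 9B.
Offset 18: leading byte 0xC3 = 11000011 → 2-byte char #7 = C3 80.
Offset 20: leading byte 0xE5 = 11100101 → 3-byte char #8 = E5 A7 A6.
Offset 23: leading byte 0xE3 = 11100011 → 3-byte char #9 = E3 82 B8.
Offset 26: leading byte 0x5B = 01011011 → 1-byte char #10 = 5B.
Offset 27: leading byte 0xF1 = 11110001 → 4-byte char #11 = F1 B6 BE B0.
Offset 31: leading byte 0xF0 = 11110000 → 4-byte char #12 = F0 9F 96 AE.
Leading byte 0xF0 = 11110000 matches 11110xxx → 4-byte sequence.
Byte 1: 0xF0 = 11110000, payload 000 (3 bits).
Byte 2: 0x9F = 10011111 (10xxxxxx ✓), payload 011111.
Byte 3: 0x96 = 10010110 (10xxxxxx ✓), payload 010110.
Byte 4: 0xAE = 10101110 (10xxxxxx ✓), payload 101110.
Concatenate: 000011111010110101110 = 0x1F5AE (21 bits → U+1F5AE).

U+1F5AE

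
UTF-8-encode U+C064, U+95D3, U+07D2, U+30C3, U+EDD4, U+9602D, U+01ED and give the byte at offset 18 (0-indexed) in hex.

0xC7

U+C064 → 3-byte form EC 81 A4 at offsets 0–2.
U+95D3 → 3-byte form E9 97 93 at offsets 3–5.
U+07D2 → 2-byte form DF 92 at offsets 6–7.
U+30C3 → 3-byte form E3 83 83 at offsets 8–10.
U+EDD4 → 3-byte form EE B7 94 at offsets 11–13.
U+9602D → 4-byte form F2 96 80 AD at offsets 14–17.
U+01ED → 2-byte form C7 AD at offsets 18–19.
Offset 18 falls in char 7's range; it's byte 1 of C7 AD = 0xC7.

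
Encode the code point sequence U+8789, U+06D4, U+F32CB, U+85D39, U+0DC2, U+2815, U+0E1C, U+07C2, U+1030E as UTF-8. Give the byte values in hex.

U+8789: 3-byte form → E8 9E 89.
U+06D4: 2-byte form → DB 94.
U+F32CB: 4-byte form → F3 B3 8B 8B.
U+85D39: 4-byte form → F2 85 B4 B9.
U+0DC2: 3-byte form → E0 B7 82.
U+2815: 3-byte form → E2 A0 95.
U+0E1C: 3-byte form → E0 B8 9C.
U+07C2: 2-byte form → DF 82.
U+1030E: 4-byte form → F0 90 8C 8E.
Concatenated (28 bytes): E8 9E 89 DB 94 F3 B3 8B 8B F2 85 B4 B9 E0 B7 82 E2 A0 95 E0 B8 9C DF 82 F0 90 8C 8E.

E8 9E 89 DB 94 F3 B3 8B 8B F2 85 B4 B9 E0 B7 82 E2 A0 95 E0 B8 9C DF 82 F0 90 8C 8E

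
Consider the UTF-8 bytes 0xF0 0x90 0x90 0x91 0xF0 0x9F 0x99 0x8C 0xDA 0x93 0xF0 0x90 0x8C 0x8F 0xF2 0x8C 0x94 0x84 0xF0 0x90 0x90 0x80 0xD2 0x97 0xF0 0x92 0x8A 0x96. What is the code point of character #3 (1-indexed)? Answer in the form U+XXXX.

U+0693

Offset 0: leading byte 0xF0 = 11110000 → 4-byte char #1 = F0 90 90 91.
Offset 4: leading byte 0xF0 = 11110000 → 4-byte char #2 = F0 9F 99 8C.
Offset 8: leading byte 0xDA = 11011010 → 2-byte char #3 = DA 93.
Leading byte 0xDA = 11011010 matches 110xxxxx → 2-byte sequence.
Byte 1: 0xDA = 11011010, payload 11010 (5 bits).
Byte 2: 0x93 = 10010011 (10xxxxxx ✓), payload 010011.
Concatenate: 11010010011 = 0x693 (11 bits → U+0693).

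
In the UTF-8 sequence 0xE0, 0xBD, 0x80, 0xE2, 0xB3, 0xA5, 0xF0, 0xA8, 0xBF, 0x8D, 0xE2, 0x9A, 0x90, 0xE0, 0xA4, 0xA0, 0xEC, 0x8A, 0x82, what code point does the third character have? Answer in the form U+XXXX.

Offset 0: leading byte 0xE0 = 11100000 → 3-byte char #1 = E0 BD 80.
Offset 3: leading byte 0xE2 = 11100010 → 3-byte char #2 = E2 B3 A5.
Offset 6: leading byte 0xF0 = 11110000 → 4-byte char #3 = F0 A8 BF 8D.
Leading byte 0xF0 = 11110000 matches 11110xxx → 4-byte sequence.
Byte 1: 0xF0 = 11110000, payload 000 (3 bits).
Byte 2: 0xA8 = 10101000 (10xxxxxx ✓), payload 101000.
Byte 3: 0xBF = 10111111 (10xxxxxx ✓), payload 111111.
Byte 4: 0x8D = 10001101 (10xxxxxx ✓), payload 001101.
Concatenate: 000101000111111001101 = 0x28FCD (21 bits → U+28FCD).

U+28FCD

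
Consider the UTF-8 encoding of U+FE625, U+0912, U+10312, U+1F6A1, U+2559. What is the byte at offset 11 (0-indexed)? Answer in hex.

U+FE625 → 4-byte form F3 BE 98 A5 at offsets 0–3.
U+0912 → 3-byte form E0 A4 92 at offsets 4–6.
U+10312 → 4-byte form F0 90 8C 92 at offsets 7–10.
U+1F6A1 → 4-byte form F0 9F 9A A1 at offsets 11–14.
Offset 11 falls in char 4's range; it's byte 1 of F0 9F 9A A1 = 0xF0.

0xF0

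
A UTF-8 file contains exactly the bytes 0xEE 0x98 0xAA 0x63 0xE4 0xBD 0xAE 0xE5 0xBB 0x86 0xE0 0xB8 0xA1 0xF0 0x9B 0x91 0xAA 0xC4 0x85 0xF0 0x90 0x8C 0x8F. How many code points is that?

Byte at offset 0: 0xEE = 11101110 → 3-byte char (#1). Advance 3.
Byte at offset 3: 0x63 = 01100011 → 1-byte char (#2). Advance 1.
Byte at offset 4: 0xE4 = 11100100 → 3-byte char (#3). Advance 3.
Byte at offset 7: 0xE5 = 11100101 → 3-byte char (#4). Advance 3.
Byte at offset 10: 0xE0 = 11100000 → 3-byte char (#5). Advance 3.
Byte at offset 13: 0xF0 = 11110000 → 4-byte char (#6). Advance 4.
Byte at offset 17: 0xC4 = 11000100 → 2-byte char (#7). Advance 2.
Byte at offset 19: 0xF0 = 11110000 → 4-byte char (#8). Advance 4.
Reached end at offset 23 after 8 code points.

8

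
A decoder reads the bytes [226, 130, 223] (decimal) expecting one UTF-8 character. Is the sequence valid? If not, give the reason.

invalid (non-continuation byte where continuation expected)

Leading byte 0xE2 = 11100010 → 3-byte form.
Byte 3 is 0xDF = 11011111, which is not 10xxxxxx — expected a continuation byte.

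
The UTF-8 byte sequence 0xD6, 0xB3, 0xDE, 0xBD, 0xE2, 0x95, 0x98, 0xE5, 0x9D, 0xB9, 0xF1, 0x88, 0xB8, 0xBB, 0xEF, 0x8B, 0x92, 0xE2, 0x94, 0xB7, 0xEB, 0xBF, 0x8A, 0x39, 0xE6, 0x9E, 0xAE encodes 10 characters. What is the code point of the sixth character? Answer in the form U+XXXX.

Offset 0: leading byte 0xD6 = 11010110 → 2-byte char #1 = D6 B3.
Offset 2: leading byte 0xDE = 11011110 → 2-byte char #2 = DE BD.
Offset 4: leading byte 0xE2 = 11100010 → 3-byte char #3 = E2 95 98.
Offset 7: leading byte 0xE5 = 11100101 → 3-byte char #4 = E5 9D B9.
Offset 10: leading byte 0xF1 = 11110001 → 4-byte char #5 = F1 88 B8 BB.
Offset 14: leading byte 0xEF = 11101111 → 3-byte char #6 = EF 8B 92.
Leading byte 0xEF = 11101111 matches 1110xxxx → 3-byte sequence.
Byte 1: 0xEF = 11101111, payload 1111 (4 bits).
Byte 2: 0x8B = 10001011 (10xxxxxx ✓), payload 001011.
Byte 3: 0x92 = 10010010 (10xxxxxx ✓), payload 010010.
Concatenate: 1111001011010010 = 0xF2D2 (16 bits → U+F2D2).

U+F2D2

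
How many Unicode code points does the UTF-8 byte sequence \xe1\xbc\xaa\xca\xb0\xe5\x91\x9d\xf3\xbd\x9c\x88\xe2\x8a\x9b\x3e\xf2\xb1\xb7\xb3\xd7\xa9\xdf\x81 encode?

9

Byte at offset 0: 0xE1 = 11100001 → 3-byte char (#1). Advance 3.
Byte at offset 3: 0xCA = 11001010 → 2-byte char (#2). Advance 2.
Byte at offset 5: 0xE5 = 11100101 → 3-byte char (#3). Advance 3.
Byte at offset 8: 0xF3 = 11110011 → 4-byte char (#4). Advance 4.
Byte at offset 12: 0xE2 = 11100010 → 3-byte char (#5). Advance 3.
Byte at offset 15: 0x3E = 00111110 → 1-byte char (#6). Advance 1.
Byte at offset 16: 0xF2 = 11110010 → 4-byte char (#7). Advance 4.
Byte at offset 20: 0xD7 = 11010111 → 2-byte char (#8). Advance 2.
Byte at offset 22: 0xDF = 11011111 → 2-byte char (#9). Advance 2.
Reached end at offset 24 after 9 code points.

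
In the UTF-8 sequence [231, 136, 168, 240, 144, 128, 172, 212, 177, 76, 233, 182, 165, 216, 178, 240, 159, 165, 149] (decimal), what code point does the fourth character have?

U+004C

Offset 0: leading byte 0xE7 = 11100111 → 3-byte char #1 = E7 88 A8.
Offset 3: leading byte 0xF0 = 11110000 → 4-byte char #2 = F0 90 80 AC.
Offset 7: leading byte 0xD4 = 11010100 → 2-byte char #3 = D4 B1.
Offset 9: leading byte 0x4C = 01001100 → 1-byte char #4 = 4C.
Leading byte 0x4C = 01001100 matches 0xxxxxxx → 1-byte sequence.
Byte 1: 0x4C = 01001100, payload 1001100 (7 bits).
Concatenate: 1001100 = 0x4C (7 bits → U+004C).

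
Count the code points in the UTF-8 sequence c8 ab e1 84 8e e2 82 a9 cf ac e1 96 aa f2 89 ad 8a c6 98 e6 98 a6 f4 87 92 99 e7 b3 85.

10

Byte at offset 0: 0xC8 = 11001000 → 2-byte char (#1). Advance 2.
Byte at offset 2: 0xE1 = 11100001 → 3-byte char (#2). Advance 3.
Byte at offset 5: 0xE2 = 11100010 → 3-byte char (#3). Advance 3.
Byte at offset 8: 0xCF = 11001111 → 2-byte char (#4). Advance 2.
Byte at offset 10: 0xE1 = 11100001 → 3-byte char (#5). Advance 3.
Byte at offset 13: 0xF2 = 11110010 → 4-byte char (#6). Advance 4.
Byte at offset 17: 0xC6 = 11000110 → 2-byte char (#7). Advance 2.
Byte at offset 19: 0xE6 = 11100110 → 3-byte char (#8). Advance 3.
Byte at offset 22: 0xF4 = 11110100 → 4-byte char (#9). Advance 4.
Byte at offset 26: 0xE7 = 11100111 → 3-byte char (#10). Advance 3.
Reached end at offset 29 after 10 code points.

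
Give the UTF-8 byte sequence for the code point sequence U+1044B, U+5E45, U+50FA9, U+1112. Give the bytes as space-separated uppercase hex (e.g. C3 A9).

F0 90 91 8B E5 B9 85 F1 90 BE A9 E1 84 92

U+1044B: 4-byte form → F0 90 91 8B.
U+5E45: 3-byte form → E5 B9 85.
U+50FA9: 4-byte form → F1 90 BE A9.
U+1112: 3-byte form → E1 84 92.
Concatenated (14 bytes): F0 90 91 8B E5 B9 85 F1 90 BE A9 E1 84 92.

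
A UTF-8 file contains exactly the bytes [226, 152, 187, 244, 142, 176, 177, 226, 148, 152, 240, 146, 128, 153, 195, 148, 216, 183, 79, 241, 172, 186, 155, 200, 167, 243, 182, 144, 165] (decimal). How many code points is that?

10

Byte at offset 0: 0xE2 = 11100010 → 3-byte char (#1). Advance 3.
Byte at offset 3: 0xF4 = 11110100 → 4-byte char (#2). Advance 4.
Byte at offset 7: 0xE2 = 11100010 → 3-byte char (#3). Advance 3.
Byte at offset 10: 0xF0 = 11110000 → 4-byte char (#4). Advance 4.
Byte at offset 14: 0xC3 = 11000011 → 2-byte char (#5). Advance 2.
Byte at offset 16: 0xD8 = 11011000 → 2-byte char (#6). Advance 2.
Byte at offset 18: 0x4F = 01001111 → 1-byte char (#7). Advance 1.
Byte at offset 19: 0xF1 = 11110001 → 4-byte char (#8). Advance 4.
Byte at offset 23: 0xC8 = 11001000 → 2-byte char (#9). Advance 2.
Byte at offset 25: 0xF3 = 11110011 → 4-byte char (#10). Advance 4.
Reached end at offset 29 after 10 code points.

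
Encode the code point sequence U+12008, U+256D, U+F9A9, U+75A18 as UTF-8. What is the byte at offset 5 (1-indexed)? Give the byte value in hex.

0xE2

1-indexed offset 5 is 0-indexed offset 4.
U+12008 → 4-byte form F0 92 80 88 at offsets 0–3.
U+256D → 3-byte form E2 95 AD at offsets 4–6.
Offset 4 falls in char 2's range; it's byte 1 of E2 95 AD = 0xE2.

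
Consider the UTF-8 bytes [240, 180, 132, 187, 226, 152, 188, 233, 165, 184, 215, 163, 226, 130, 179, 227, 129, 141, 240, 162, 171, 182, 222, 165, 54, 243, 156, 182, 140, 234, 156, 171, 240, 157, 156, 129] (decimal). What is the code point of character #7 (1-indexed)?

Offset 0: leading byte 0xF0 = 11110000 → 4-byte char #1 = F0 B4 84 BB.
Offset 4: leading byte 0xE2 = 11100010 → 3-byte char #2 = E2 98 BC.
Offset 7: leading byte 0xE9 = 11101001 → 3-byte char #3 = E9 A5 B8.
Offset 10: leading byte 0xD7 = 11010111 → 2-byte char #4 = D7 A3.
Offset 12: leading byte 0xE2 = 11100010 → 3-byte char #5 = E2 82 B3.
Offset 15: leading byte 0xE3 = 11100011 → 3-byte char #6 = E3 81 8D.
Offset 18: leading byte 0xF0 = 11110000 → 4-byte char #7 = F0 A2 AB B6.
Leading byte 0xF0 = 11110000 matches 11110xxx → 4-byte sequence.
Byte 1: 0xF0 = 11110000, payload 000 (3 bits).
Byte 2: 0xA2 = 10100010 (10xxxxxx ✓), payload 100010.
Byte 3: 0xAB = 10101011 (10xxxxxx ✓), payload 101011.
Byte 4: 0xB6 = 10110110 (10xxxxxx ✓), payload 110110.
Concatenate: 000100010101011110110 = 0x22AF6 (21 bits → U+22AF6).

U+22AF6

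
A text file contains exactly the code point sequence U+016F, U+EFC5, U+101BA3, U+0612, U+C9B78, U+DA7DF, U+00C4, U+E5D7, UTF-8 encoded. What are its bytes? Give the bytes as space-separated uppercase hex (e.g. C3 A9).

C5 AF EE BF 85 F4 81 AE A3 D8 92 F3 89 AD B8 F3 9A 9F 9F C3 84 EE 97 97

U+016F: 2-byte form → C5 AF.
U+EFC5: 3-byte form → EE BF 85.
U+101BA3: 4-byte form → F4 81 AE A3.
U+0612: 2-byte form → D8 92.
U+C9B78: 4-byte form → F3 89 AD B8.
U+DA7DF: 4-byte form → F3 9A 9F 9F.
U+00C4: 2-byte form → C3 84.
U+E5D7: 3-byte form → EE 97 97.
Concatenated (24 bytes): C5 AF EE BF 85 F4 81 AE A3 D8 92 F3 89 AD B8 F3 9A 9F 9F C3 84 EE 97 97.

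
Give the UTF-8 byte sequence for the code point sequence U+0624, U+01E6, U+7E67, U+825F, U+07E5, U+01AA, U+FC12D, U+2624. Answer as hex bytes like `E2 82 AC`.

U+0624: 2-byte form → D8 A4.
U+01E6: 2-byte form → C7 A6.
U+7E67: 3-byte form → E7 B9 A7.
U+825F: 3-byte form → E8 89 9F.
U+07E5: 2-byte form → DF A5.
U+01AA: 2-byte form → C6 AA.
U+FC12D: 4-byte form → F3 BC 84 AD.
U+2624: 3-byte form → E2 98 A4.
Concatenated (21 bytes): D8 A4 C7 A6 E7 B9 A7 E8 89 9F DF A5 C6 AA F3 BC 84 AD E2 98 A4.

D8 A4 C7 A6 E7 B9 A7 E8 89 9F DF A5 C6 AA F3 BC 84 AD E2 98 A4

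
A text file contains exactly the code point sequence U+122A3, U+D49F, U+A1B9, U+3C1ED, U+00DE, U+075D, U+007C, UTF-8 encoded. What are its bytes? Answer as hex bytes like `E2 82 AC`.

F0 92 8A A3 ED 92 9F EA 86 B9 F0 BC 87 AD C3 9E DD 9D 7C

U+122A3: 4-byte form → F0 92 8A A3.
U+D49F: 3-byte form → ED 92 9F.
U+A1B9: 3-byte form → EA 86 B9.
U+3C1ED: 4-byte form → F0 BC 87 AD.
U+00DE: 2-byte form → C3 9E.
U+075D: 2-byte form → DD 9D.
U+007C: 1-byte form → 7C.
Concatenated (19 bytes): F0 92 8A A3 ED 92 9F EA 86 B9 F0 BC 87 AD C3 9E DD 9D 7C.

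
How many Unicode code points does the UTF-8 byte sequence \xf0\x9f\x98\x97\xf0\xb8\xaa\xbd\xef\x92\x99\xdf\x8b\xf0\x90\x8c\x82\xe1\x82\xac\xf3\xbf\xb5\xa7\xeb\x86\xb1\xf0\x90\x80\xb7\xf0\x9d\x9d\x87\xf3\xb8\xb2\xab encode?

11

Byte at offset 0: 0xF0 = 11110000 → 4-byte char (#1). Advance 4.
Byte at offset 4: 0xF0 = 11110000 → 4-byte char (#2). Advance 4.
Byte at offset 8: 0xEF = 11101111 → 3-byte char (#3). Advance 3.
Byte at offset 11: 0xDF = 11011111 → 2-byte char (#4). Advance 2.
Byte at offset 13: 0xF0 = 11110000 → 4-byte char (#5). Advance 4.
Byte at offset 17: 0xE1 = 11100001 → 3-byte char (#6). Advance 3.
Byte at offset 20: 0xF3 = 11110011 → 4-byte char (#7). Advance 4.
Byte at offset 24: 0xEB = 11101011 → 3-byte char (#8). Advance 3.
Byte at offset 27: 0xF0 = 11110000 → 4-byte char (#9). Advance 4.
Byte at offset 31: 0xF0 = 11110000 → 4-byte char (#10). Advance 4.
Byte at offset 35: 0xF3 = 11110011 → 4-byte char (#11). Advance 4.
Reached end at offset 39 after 11 code points.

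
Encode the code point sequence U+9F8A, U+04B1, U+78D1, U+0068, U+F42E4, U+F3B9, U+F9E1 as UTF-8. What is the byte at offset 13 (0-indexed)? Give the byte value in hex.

U+9F8A → 3-byte form E9 BE 8A at offsets 0–2.
U+04B1 → 2-byte form D2 B1 at offsets 3–4.
U+78D1 → 3-byte form E7 A3 91 at offsets 5–7.
U+0068 → 1-byte form 68 at offsets 8–8.
U+F42E4 → 4-byte form F3 B4 8B A4 at offsets 9–12.
U+F3B9 → 3-byte form EF 8E B9 at offsets 13–15.
Offset 13 falls in char 6's range; it's byte 1 of EF 8E B9 = 0xEF.

0xEF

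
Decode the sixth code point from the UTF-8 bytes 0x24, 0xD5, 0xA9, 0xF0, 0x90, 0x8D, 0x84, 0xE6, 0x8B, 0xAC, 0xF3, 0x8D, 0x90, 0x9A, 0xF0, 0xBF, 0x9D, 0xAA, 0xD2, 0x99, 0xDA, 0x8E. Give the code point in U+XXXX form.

U+3F76A

Offset 0: leading byte 0x24 = 00100100 → 1-byte char #1 = 24.
Offset 1: leading byte 0xD5 = 11010101 → 2-byte char #2 = D5 A9.
Offset 3: leading byte 0xF0 = 11110000 → 4-byte char #3 = F0 90 8D 84.
Offset 7: leading byte 0xE6 = 11100110 → 3-byte char #4 = E6 8B AC.
Offset 10: leading byte 0xF3 = 11110011 → 4-byte char #5 = F3 8D 90 9A.
Offset 14: leading byte 0xF0 = 11110000 → 4-byte char #6 = F0 BF 9D AA.
Leading byte 0xF0 = 11110000 matches 11110xxx → 4-byte sequence.
Byte 1: 0xF0 = 11110000, payload 000 (3 bits).
Byte 2: 0xBF = 10111111 (10xxxxxx ✓), payload 111111.
Byte 3: 0x9D = 10011101 (10xxxxxx ✓), payload 011101.
Byte 4: 0xAA = 10101010 (10xxxxxx ✓), payload 101010.
Concatenate: 000111111011101101010 = 0x3F76A (21 bits → U+3F76A).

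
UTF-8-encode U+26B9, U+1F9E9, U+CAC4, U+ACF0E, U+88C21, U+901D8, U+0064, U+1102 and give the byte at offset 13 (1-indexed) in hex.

0xBC

1-indexed offset 13 is 0-indexed offset 12.
U+26B9 → 3-byte form E2 9A B9 at offsets 0–2.
U+1F9E9 → 4-byte form F0 9F A7 A9 at offsets 3–6.
U+CAC4 → 3-byte form EC AB 84 at offsets 7–9.
U+ACF0E → 4-byte form F2 AC BC 8E at offsets 10–13.
Offset 12 falls in char 4's range; it's byte 3 of F2 AC BC 8E = 0xBC.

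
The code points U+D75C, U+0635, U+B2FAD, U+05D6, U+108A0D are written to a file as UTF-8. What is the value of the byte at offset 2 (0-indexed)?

U+D75C → 3-byte form ED 9D 9C at offsets 0–2.
Offset 2 falls in char 1's range; it's byte 3 of ED 9D 9C = 0x9C.

0x9C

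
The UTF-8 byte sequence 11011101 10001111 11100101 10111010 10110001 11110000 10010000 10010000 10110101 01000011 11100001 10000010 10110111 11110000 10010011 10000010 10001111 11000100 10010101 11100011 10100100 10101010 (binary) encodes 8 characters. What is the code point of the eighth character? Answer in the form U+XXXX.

Offset 0: leading byte 0xDD = 11011101 → 2-byte char #1 = DD 8F.
Offset 2: leading byte 0xE5 = 11100101 → 3-byte char #2 = E5 BA B1.
Offset 5: leading byte 0xF0 = 11110000 → 4-byte char #3 = F0 90 90 B5.
Offset 9: leading byte 0x43 = 01000011 → 1-byte char #4 = 43.
Offset 10: leading byte 0xE1 = 11100001 → 3-byte char #5 = E1 82 B7.
Offset 13: leading byte 0xF0 = 11110000 → 4-byte char #6 = F0 93 82 8F.
Offset 17: leading byte 0xC4 = 11000100 → 2-byte char #7 = C4 95.
Offset 19: leading byte 0xE3 = 11100011 → 3-byte char #8 = E3 A4 AA.
Leading byte 0xE3 = 11100011 matches 1110xxxx → 3-byte sequence.
Byte 1: 0xE3 = 11100011, payload 0011 (4 bits).
Byte 2: 0xA4 = 10100100 (10xxxxxx ✓), payload 100100.
Byte 3: 0xAA = 10101010 (10xxxxxx ✓), payload 101010.
Concatenate: 0011100100101010 = 0x392A (16 bits → U+392A).

U+392A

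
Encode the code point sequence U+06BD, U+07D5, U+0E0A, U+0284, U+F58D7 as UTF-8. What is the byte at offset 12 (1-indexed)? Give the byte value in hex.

1-indexed offset 12 is 0-indexed offset 11.
U+06BD → 2-byte form DA BD at offsets 0–1.
U+07D5 → 2-byte form DF 95 at offsets 2–3.
U+0E0A → 3-byte form E0 B8 8A at offsets 4–6.
U+0284 → 2-byte form CA 84 at offsets 7–8.
U+F58D7 → 4-byte form F3 B5 A3 97 at offsets 9–12.
Offset 11 falls in char 5's range; it's byte 3 of F3 B5 A3 97 = 0xA3.

0xA3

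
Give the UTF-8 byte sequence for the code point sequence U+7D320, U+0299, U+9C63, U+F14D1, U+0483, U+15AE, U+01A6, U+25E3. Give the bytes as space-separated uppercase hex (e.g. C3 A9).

U+7D320: 4-byte form → F1 BD 8C A0.
U+0299: 2-byte form → CA 99.
U+9C63: 3-byte form → E9 B1 A3.
U+F14D1: 4-byte form → F3 B1 93 91.
U+0483: 2-byte form → D2 83.
U+15AE: 3-byte form → E1 96 AE.
U+01A6: 2-byte form → C6 A6.
U+25E3: 3-byte form → E2 97 A3.
Concatenated (23 bytes): F1 BD 8C A0 CA 99 E9 B1 A3 F3 B1 93 91 D2 83 E1 96 AE C6 A6 E2 97 A3.

F1 BD 8C A0 CA 99 E9 B1 A3 F3 B1 93 91 D2 83 E1 96 AE C6 A6 E2 97 A3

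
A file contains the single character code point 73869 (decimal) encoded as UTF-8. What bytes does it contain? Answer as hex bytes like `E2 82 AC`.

U+1208D = 0x1208D = 73869 decimal. In range U+10000–U+10FFFF → 4-byte form: 11110xxx 10xxxxxx 10xxxxxx 10xxxxxx.
Binary (21 bits): 000010010000010001101.
Split 3+6+6+6: 000 | 010010 | 000010 | 001101.
Byte 1: 11110000 = 0xF0.
Byte 2: 10010010 = 0x92.
Byte 3: 10000010 = 0x82.
Byte 4: 10001101 = 0x8D.

F0 92 82 8D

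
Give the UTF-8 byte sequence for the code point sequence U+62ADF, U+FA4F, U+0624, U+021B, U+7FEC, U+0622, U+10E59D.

U+62ADF: 4-byte form → F1 A2 AB 9F.
U+FA4F: 3-byte form → EF A9 8F.
U+0624: 2-byte form → D8 A4.
U+021B: 2-byte form → C8 9B.
U+7FEC: 3-byte form → E7 BF AC.
U+0622: 2-byte form → D8 A2.
U+10E59D: 4-byte form → F4 8E 96 9D.
Concatenated (20 bytes): F1 A2 AB 9F EF A9 8F D8 A4 C8 9B E7 BF AC D8 A2 F4 8E 96 9D.

F1 A2 AB 9F EF A9 8F D8 A4 C8 9B E7 BF AC D8 A2 F4 8E 96 9D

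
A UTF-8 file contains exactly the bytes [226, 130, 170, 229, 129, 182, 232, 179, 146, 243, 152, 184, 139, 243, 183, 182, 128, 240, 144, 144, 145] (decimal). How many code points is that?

6

Byte at offset 0: 0xE2 = 11100010 → 3-byte char (#1). Advance 3.
Byte at offset 3: 0xE5 = 11100101 → 3-byte char (#2). Advance 3.
Byte at offset 6: 0xE8 = 11101000 → 3-byte char (#3). Advance 3.
Byte at offset 9: 0xF3 = 11110011 → 4-byte char (#4). Advance 4.
Byte at offset 13: 0xF3 = 11110011 → 4-byte char (#5). Advance 4.
Byte at offset 17: 0xF0 = 11110000 → 4-byte char (#6). Advance 4.
Reached end at offset 21 after 6 code points.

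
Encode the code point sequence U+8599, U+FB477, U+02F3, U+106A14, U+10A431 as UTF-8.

U+8599: 3-byte form → E8 96 99.
U+FB477: 4-byte form → F3 BB 91 B7.
U+02F3: 2-byte form → CB B3.
U+106A14: 4-byte form → F4 86 A8 94.
U+10A431: 4-byte form → F4 8A 90 B1.
Concatenated (17 bytes): E8 96 99 F3 BB 91 B7 CB B3 F4 86 A8 94 F4 8A 90 B1.

E8 96 99 F3 BB 91 B7 CB B3 F4 86 A8 94 F4 8A 90 B1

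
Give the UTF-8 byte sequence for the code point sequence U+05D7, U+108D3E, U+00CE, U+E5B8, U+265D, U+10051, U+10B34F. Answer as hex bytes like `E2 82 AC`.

D7 97 F4 88 B4 BE C3 8E EE 96 B8 E2 99 9D F0 90 81 91 F4 8B 8D 8F

U+05D7: 2-byte form → D7 97.
U+108D3E: 4-byte form → F4 88 B4 BE.
U+00CE: 2-byte form → C3 8E.
U+E5B8: 3-byte form → EE 96 B8.
U+265D: 3-byte form → E2 99 9D.
U+10051: 4-byte form → F0 90 81 91.
U+10B34F: 4-byte form → F4 8B 8D 8F.
Concatenated (22 bytes): D7 97 F4 88 B4 BE C3 8E EE 96 B8 E2 99 9D F0 90 81 91 F4 8B 8D 8F.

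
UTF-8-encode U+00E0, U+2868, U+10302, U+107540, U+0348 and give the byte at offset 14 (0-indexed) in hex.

U+00E0 → 2-byte form C3 A0 at offsets 0–1.
U+2868 → 3-byte form E2 A1 A8 at offsets 2–4.
U+10302 → 4-byte form F0 90 8C 82 at offsets 5–8.
U+107540 → 4-byte form F4 87 95 80 at offsets 9–12.
U+0348 → 2-byte form CD 88 at offsets 13–14.
Offset 14 falls in char 5's range; it's byte 2 of CD 88 = 0x88.

0x88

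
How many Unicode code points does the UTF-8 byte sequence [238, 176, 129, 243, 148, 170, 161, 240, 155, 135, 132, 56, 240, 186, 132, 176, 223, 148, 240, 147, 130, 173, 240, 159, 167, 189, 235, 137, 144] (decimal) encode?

Byte at offset 0: 0xEE = 11101110 → 3-byte char (#1). Advance 3.
Byte at offset 3: 0xF3 = 11110011 → 4-byte char (#2). Advance 4.
Byte at offset 7: 0xF0 = 11110000 → 4-byte char (#3). Advance 4.
Byte at offset 11: 0x38 = 00111000 → 1-byte char (#4). Advance 1.
Byte at offset 12: 0xF0 = 11110000 → 4-byte char (#5). Advance 4.
Byte at offset 16: 0xDF = 11011111 → 2-byte char (#6). Advance 2.
Byte at offset 18: 0xF0 = 11110000 → 4-byte char (#7). Advance 4.
Byte at offset 22: 0xF0 = 11110000 → 4-byte char (#8). Advance 4.
Byte at offset 26: 0xEB = 11101011 → 3-byte char (#9). Advance 3.
Reached end at offset 29 after 9 code points.

9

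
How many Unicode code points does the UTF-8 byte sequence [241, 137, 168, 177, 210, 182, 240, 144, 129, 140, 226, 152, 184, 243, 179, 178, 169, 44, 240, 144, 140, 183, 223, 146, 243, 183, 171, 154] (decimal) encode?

Byte at offset 0: 0xF1 = 11110001 → 4-byte char (#1). Advance 4.
Byte at offset 4: 0xD2 = 11010010 → 2-byte char (#2). Advance 2.
Byte at offset 6: 0xF0 = 11110000 → 4-byte char (#3). Advance 4.
Byte at offset 10: 0xE2 = 11100010 → 3-byte char (#4). Advance 3.
Byte at offset 13: 0xF3 = 11110011 → 4-byte char (#5). Advance 4.
Byte at offset 17: 0x2C = 00101100 → 1-byte char (#6). Advance 1.
Byte at offset 18: 0xF0 = 11110000 → 4-byte char (#7). Advance 4.
Byte at offset 22: 0xDF = 11011111 → 2-byte char (#8). Advance 2.
Byte at offset 24: 0xF3 = 11110011 → 4-byte char (#9). Advance 4.
Reached end at offset 28 after 9 code points.

9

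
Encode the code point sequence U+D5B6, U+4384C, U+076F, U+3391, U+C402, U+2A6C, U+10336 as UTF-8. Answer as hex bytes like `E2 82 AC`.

ED 96 B6 F1 83 A1 8C DD AF E3 8E 91 EC 90 82 E2 A9 AC F0 90 8C B6

U+D5B6: 3-byte form → ED 96 B6.
U+4384C: 4-byte form → F1 83 A1 8C.
U+076F: 2-byte form → DD AF.
U+3391: 3-byte form → E3 8E 91.
U+C402: 3-byte form → EC 90 82.
U+2A6C: 3-byte form → E2 A9 AC.
U+10336: 4-byte form → F0 90 8C B6.
Concatenated (22 bytes): ED 96 B6 F1 83 A1 8C DD AF E3 8E 91 EC 90 82 E2 A9 AC F0 90 8C B6.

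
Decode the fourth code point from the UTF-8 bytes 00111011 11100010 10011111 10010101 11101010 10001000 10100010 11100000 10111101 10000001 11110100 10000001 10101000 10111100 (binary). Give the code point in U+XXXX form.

Offset 0: leading byte 0x3B = 00111011 → 1-byte char #1 = 3B.
Offset 1: leading byte 0xE2 = 11100010 → 3-byte char #2 = E2 9F 95.
Offset 4: leading byte 0xEA = 11101010 → 3-byte char #3 = EA 88 A2.
Offset 7: leading byte 0xE0 = 11100000 → 3-byte char #4 = E0 BD 81.
Leading byte 0xE0 = 11100000 matches 1110xxxx → 3-byte sequence.
Byte 1: 0xE0 = 11100000, payload 0000 (4 bits).
Byte 2: 0xBD = 10111101 (10xxxxxx ✓), payload 111101.
Byte 3: 0x81 = 10000001 (10xxxxxx ✓), payload 000001.
Concatenate: 0000111101000001 = 0xF41 (16 bits → U+0F41).

U+0F41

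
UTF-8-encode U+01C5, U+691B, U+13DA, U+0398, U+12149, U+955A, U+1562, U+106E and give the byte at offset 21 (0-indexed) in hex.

U+01C5 → 2-byte form C7 85 at offsets 0–1.
U+691B → 3-byte form E6 A4 9B at offsets 2–4.
U+13DA → 3-byte form E1 8F 9A at offsets 5–7.
U+0398 → 2-byte form CE 98 at offsets 8–9.
U+12149 → 4-byte form F0 92 85 89 at offsets 10–13.
U+955A → 3-byte form E9 95 9A at offsets 14–16.
U+1562 → 3-byte form E1 95 A2 at offsets 17–19.
U+106E → 3-byte form E1 81 AE at offsets 20–22.
Offset 21 falls in char 8's range; it's byte 2 of E1 81 AE = 0x81.

0x81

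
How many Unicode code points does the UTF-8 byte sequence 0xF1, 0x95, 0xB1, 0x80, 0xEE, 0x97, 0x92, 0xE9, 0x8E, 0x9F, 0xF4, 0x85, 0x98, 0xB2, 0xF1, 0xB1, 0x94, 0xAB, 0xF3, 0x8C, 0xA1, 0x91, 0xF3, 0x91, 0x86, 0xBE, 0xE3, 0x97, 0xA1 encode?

8

Byte at offset 0: 0xF1 = 11110001 → 4-byte char (#1). Advance 4.
Byte at offset 4: 0xEE = 11101110 → 3-byte char (#2). Advance 3.
Byte at offset 7: 0xE9 = 11101001 → 3-byte char (#3). Advance 3.
Byte at offset 10: 0xF4 = 11110100 → 4-byte char (#4). Advance 4.
Byte at offset 14: 0xF1 = 11110001 → 4-byte char (#5). Advance 4.
Byte at offset 18: 0xF3 = 11110011 → 4-byte char (#6). Advance 4.
Byte at offset 22: 0xF3 = 11110011 → 4-byte char (#7). Advance 4.
Byte at offset 26: 0xE3 = 11100011 → 3-byte char (#8). Advance 3.
Reached end at offset 29 after 8 code points.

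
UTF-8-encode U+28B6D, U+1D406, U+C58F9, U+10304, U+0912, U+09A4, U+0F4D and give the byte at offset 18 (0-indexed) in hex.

U+28B6D → 4-byte form F0 A8 AD AD at offsets 0–3.
U+1D406 → 4-byte form F0 9D 90 86 at offsets 4–7.
U+C58F9 → 4-byte form F3 85 A3 B9 at offsets 8–11.
U+10304 → 4-byte form F0 90 8C 84 at offsets 12–15.
U+0912 → 3-byte form E0 A4 92 at offsets 16–18.
Offset 18 falls in char 5's range; it's byte 3 of E0 A4 92 = 0x92.

0x92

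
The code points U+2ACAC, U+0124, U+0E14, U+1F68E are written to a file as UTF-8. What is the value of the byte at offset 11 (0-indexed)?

U+2ACAC → 4-byte form F0 AA B2 AC at offsets 0–3.
U+0124 → 2-byte form C4 A4 at offsets 4–5.
U+0E14 → 3-byte form E0 B8 94 at offsets 6–8.
U+1F68E → 4-byte form F0 9F 9A 8E at offsets 9–12.
Offset 11 falls in char 4's range; it's byte 3 of F0 9F 9A 8E = 0x9A.

0x9A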